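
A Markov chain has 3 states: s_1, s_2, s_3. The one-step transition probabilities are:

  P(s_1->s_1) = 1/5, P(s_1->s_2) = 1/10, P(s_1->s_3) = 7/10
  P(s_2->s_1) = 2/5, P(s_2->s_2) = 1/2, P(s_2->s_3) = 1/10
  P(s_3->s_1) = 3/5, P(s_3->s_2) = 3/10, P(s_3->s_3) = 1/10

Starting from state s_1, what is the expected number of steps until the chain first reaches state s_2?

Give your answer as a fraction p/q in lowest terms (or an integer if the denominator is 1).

Let h_i = expected steps to first reach s_2 from state i.
Boundary: h_s_2 = 0.
First-step equations for the other states:
  h_s_1 = 1 + 1/5*h_s_1 + 1/10*h_s_2 + 7/10*h_s_3
  h_s_3 = 1 + 3/5*h_s_1 + 3/10*h_s_2 + 1/10*h_s_3

Substituting h_s_2 = 0 and rearranging gives the linear system (I - Q) h = 1:
  [4/5, -7/10] . (h_s_1, h_s_3) = 1
  [-3/5, 9/10] . (h_s_1, h_s_3) = 1

Solving yields:
  h_s_1 = 16/3
  h_s_3 = 14/3

Starting state is s_1, so the expected hitting time is h_s_1 = 16/3.

Answer: 16/3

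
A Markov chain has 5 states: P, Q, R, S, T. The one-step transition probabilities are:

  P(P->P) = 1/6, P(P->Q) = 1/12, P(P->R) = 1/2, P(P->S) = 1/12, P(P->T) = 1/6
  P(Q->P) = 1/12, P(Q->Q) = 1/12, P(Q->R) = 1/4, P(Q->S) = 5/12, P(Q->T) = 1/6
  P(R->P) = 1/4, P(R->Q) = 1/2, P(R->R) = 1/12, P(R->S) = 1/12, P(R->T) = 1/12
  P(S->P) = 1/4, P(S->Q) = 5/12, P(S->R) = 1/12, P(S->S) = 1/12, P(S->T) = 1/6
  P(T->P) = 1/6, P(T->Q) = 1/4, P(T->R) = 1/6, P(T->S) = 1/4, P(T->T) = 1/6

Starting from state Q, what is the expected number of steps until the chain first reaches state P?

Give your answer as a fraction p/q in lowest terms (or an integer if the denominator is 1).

Let h_i = expected steps to first reach P from state i.
Boundary: h_P = 0.
First-step equations for the other states:
  h_Q = 1 + 1/12*h_P + 1/12*h_Q + 1/4*h_R + 5/12*h_S + 1/6*h_T
  h_R = 1 + 1/4*h_P + 1/2*h_Q + 1/12*h_R + 1/12*h_S + 1/12*h_T
  h_S = 1 + 1/4*h_P + 5/12*h_Q + 1/12*h_R + 1/12*h_S + 1/6*h_T
  h_T = 1 + 1/6*h_P + 1/4*h_Q + 1/6*h_R + 1/4*h_S + 1/6*h_T

Substituting h_P = 0 and rearranging gives the linear system (I - Q) h = 1:
  [11/12, -1/4, -5/12, -1/6] . (h_Q, h_R, h_S, h_T) = 1
  [-1/2, 11/12, -1/12, -1/12] . (h_Q, h_R, h_S, h_T) = 1
  [-5/12, -1/12, 11/12, -1/6] . (h_Q, h_R, h_S, h_T) = 1
  [-1/4, -1/6, -1/4, 5/6] . (h_Q, h_R, h_S, h_T) = 1

Solving yields:
  h_Q = 645/107
  h_R = 576/107
  h_S = 573/107
  h_T = 609/107

Starting state is Q, so the expected hitting time is h_Q = 645/107.

Answer: 645/107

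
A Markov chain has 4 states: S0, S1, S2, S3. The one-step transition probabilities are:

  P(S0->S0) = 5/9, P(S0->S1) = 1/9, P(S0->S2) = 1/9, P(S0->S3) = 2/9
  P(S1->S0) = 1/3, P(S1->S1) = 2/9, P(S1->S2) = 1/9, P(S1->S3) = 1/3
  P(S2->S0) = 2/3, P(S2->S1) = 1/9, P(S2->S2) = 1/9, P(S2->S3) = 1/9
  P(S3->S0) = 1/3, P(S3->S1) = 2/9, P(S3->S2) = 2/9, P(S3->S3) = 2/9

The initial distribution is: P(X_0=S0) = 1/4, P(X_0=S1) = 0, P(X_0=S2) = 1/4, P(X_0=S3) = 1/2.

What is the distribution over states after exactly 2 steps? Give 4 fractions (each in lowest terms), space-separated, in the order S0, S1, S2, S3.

Answer: 40/81 49/324 43/324 2/9

Derivation:
Propagating the distribution step by step (d_{t+1} = d_t * P):
d_0 = (S0=1/4, S1=0, S2=1/4, S3=1/2)
  d_1[S0] = 1/4*5/9 + 0*1/3 + 1/4*2/3 + 1/2*1/3 = 17/36
  d_1[S1] = 1/4*1/9 + 0*2/9 + 1/4*1/9 + 1/2*2/9 = 1/6
  d_1[S2] = 1/4*1/9 + 0*1/9 + 1/4*1/9 + 1/2*2/9 = 1/6
  d_1[S3] = 1/4*2/9 + 0*1/3 + 1/4*1/9 + 1/2*2/9 = 7/36
d_1 = (S0=17/36, S1=1/6, S2=1/6, S3=7/36)
  d_2[S0] = 17/36*5/9 + 1/6*1/3 + 1/6*2/3 + 7/36*1/3 = 40/81
  d_2[S1] = 17/36*1/9 + 1/6*2/9 + 1/6*1/9 + 7/36*2/9 = 49/324
  d_2[S2] = 17/36*1/9 + 1/6*1/9 + 1/6*1/9 + 7/36*2/9 = 43/324
  d_2[S3] = 17/36*2/9 + 1/6*1/3 + 1/6*1/9 + 7/36*2/9 = 2/9
d_2 = (S0=40/81, S1=49/324, S2=43/324, S3=2/9)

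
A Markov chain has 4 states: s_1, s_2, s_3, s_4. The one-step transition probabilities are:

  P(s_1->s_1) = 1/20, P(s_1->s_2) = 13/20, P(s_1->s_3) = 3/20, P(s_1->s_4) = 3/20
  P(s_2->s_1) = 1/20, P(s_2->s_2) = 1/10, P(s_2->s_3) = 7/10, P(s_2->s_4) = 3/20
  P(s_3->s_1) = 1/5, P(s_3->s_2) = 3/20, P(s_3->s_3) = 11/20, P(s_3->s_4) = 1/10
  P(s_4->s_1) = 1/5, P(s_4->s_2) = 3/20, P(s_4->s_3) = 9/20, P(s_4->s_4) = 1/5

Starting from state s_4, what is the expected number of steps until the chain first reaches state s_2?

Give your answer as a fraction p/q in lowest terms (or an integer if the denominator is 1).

Let h_i = expected steps to first reach s_2 from state i.
Boundary: h_s_2 = 0.
First-step equations for the other states:
  h_s_1 = 1 + 1/20*h_s_1 + 13/20*h_s_2 + 3/20*h_s_3 + 3/20*h_s_4
  h_s_3 = 1 + 1/5*h_s_1 + 3/20*h_s_2 + 11/20*h_s_3 + 1/10*h_s_4
  h_s_4 = 1 + 1/5*h_s_1 + 3/20*h_s_2 + 9/20*h_s_3 + 1/5*h_s_4

Substituting h_s_2 = 0 and rearranging gives the linear system (I - Q) h = 1:
  [19/20, -3/20, -3/20] . (h_s_1, h_s_3, h_s_4) = 1
  [-1/5, 9/20, -1/10] . (h_s_1, h_s_3, h_s_4) = 1
  [-1/5, -9/20, 4/5] . (h_s_1, h_s_3, h_s_4) = 1

Solving yields:
  h_s_1 = 260/109
  h_s_3 = 460/109
  h_s_4 = 460/109

Starting state is s_4, so the expected hitting time is h_s_4 = 460/109.

Answer: 460/109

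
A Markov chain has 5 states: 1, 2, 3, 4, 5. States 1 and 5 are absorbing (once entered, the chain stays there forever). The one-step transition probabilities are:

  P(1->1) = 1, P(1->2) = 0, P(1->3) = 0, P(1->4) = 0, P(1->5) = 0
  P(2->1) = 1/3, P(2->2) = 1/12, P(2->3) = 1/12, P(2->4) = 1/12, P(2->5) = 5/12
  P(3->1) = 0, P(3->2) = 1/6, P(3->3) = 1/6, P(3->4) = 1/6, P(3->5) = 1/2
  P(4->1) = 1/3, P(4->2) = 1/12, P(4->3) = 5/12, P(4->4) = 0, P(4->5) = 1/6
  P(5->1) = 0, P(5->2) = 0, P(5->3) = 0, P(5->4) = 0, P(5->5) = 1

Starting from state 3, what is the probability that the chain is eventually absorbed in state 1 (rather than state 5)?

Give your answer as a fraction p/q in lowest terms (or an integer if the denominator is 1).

Answer: 50/291

Derivation:
Let a_i = P(absorbed in 1 | start in state i).
Boundary conditions: a_1 = 1, a_5 = 0.
For each transient state i, a_i = sum_j P(i->j) * a_j:
  a_2 = 1/3*a_1 + 1/12*a_2 + 1/12*a_3 + 1/12*a_4 + 5/12*a_5
  a_3 = 0*a_1 + 1/6*a_2 + 1/6*a_3 + 1/6*a_4 + 1/2*a_5
  a_4 = 1/3*a_1 + 1/12*a_2 + 5/12*a_3 + 0*a_4 + 1/6*a_5

Substituting a_1 = 1 and a_5 = 0, rearrange to (I - Q) a = r where r[i] = P(i -> 1):
  [11/12, -1/12, -1/12] . (a_2, a_3, a_4) = 1/3
  [-1/6, 5/6, -1/6] . (a_2, a_3, a_4) = 0
  [-1/12, -5/12, 1] . (a_2, a_3, a_4) = 1/3

Solving yields:
  a_2 = 122/291
  a_3 = 50/291
  a_4 = 128/291

Starting state is 3, so the absorption probability is a_3 = 50/291.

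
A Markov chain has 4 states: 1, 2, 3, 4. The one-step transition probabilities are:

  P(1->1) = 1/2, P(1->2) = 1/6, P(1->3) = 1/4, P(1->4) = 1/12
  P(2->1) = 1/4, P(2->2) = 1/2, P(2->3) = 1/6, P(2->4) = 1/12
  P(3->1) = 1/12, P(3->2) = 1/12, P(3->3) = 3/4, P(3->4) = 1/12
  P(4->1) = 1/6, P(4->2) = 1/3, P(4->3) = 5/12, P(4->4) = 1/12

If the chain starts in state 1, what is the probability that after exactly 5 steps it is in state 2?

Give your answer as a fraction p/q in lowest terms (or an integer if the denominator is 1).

Computing P^5 by repeated multiplication:
P^1 =
  1: [1/2, 1/6, 1/4, 1/12]
  2: [1/4, 1/2, 1/6, 1/12]
  3: [1/12, 1/12, 3/4, 1/12]
  4: [1/6, 1/3, 5/12, 1/12]
P^2 =
  1: [47/144, 31/144, 3/8, 1/12]
  2: [5/18, 1/3, 11/36, 1/12]
  3: [5/36, 7/48, 91/144, 1/12]
  4: [31/144, 37/144, 4/9, 1/12]
P^3 =
  1: [151/576, 191/864, 749/1728, 1/12]
  2: [113/432, 115/432, 7/18, 1/12]
  3: [149/864, 305/1728, 109/192, 1/12]
  4: [385/1728, 11/48, 803/1728, 1/12]
P^4 =
  1: [4901/20736, 4523/20736, 599/1296, 1/12]
  2: [421/1728, 307/1296, 2261/5184, 1/12]
  3: [331/1728, 3983/20736, 11053/20736, 1/12]
  4: [4589/20736, 4525/20736, 1649/3456, 1/12]
P^5 =
  1: [56015/248832, 4453/20736, 118645/248832, 1/12]
  2: [14387/62208, 13883/62208, 14377/31104, 1/12]
  3: [25145/124416, 49807/248832, 127999/248832, 1/12]
  4: [2017/9216, 26567/124416, 120503/248832, 1/12]

(P^5)[1 -> 2] = 4453/20736

Answer: 4453/20736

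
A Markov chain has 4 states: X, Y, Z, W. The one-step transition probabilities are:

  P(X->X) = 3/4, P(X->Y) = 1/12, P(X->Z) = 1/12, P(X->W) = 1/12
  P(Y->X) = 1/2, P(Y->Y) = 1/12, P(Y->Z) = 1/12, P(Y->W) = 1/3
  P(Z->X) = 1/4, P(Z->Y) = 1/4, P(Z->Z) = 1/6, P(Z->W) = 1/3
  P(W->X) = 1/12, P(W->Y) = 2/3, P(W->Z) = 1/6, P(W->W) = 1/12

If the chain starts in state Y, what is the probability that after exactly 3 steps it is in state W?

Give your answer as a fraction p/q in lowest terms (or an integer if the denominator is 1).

Computing P^3 by repeated multiplication:
P^1 =
  X: [3/4, 1/12, 1/12, 1/12]
  Y: [1/2, 1/12, 1/12, 1/3]
  Z: [1/4, 1/4, 1/6, 1/3]
  W: [1/12, 2/3, 1/6, 1/12]
P^2 =
  X: [91/144, 7/48, 7/72, 1/8]
  Y: [67/144, 7/24, 17/144, 1/8]
  Z: [55/144, 11/36, 1/8, 3/16]
  W: [4/9, 23/144, 5/48, 7/24]
P^3 =
  X: [335/576, 149/864, 11/108, 83/576]
  Y: [77/144, 19/108, 179/1728, 107/576]
  Z: [35/72, 41/192, 7/64, 55/288]
  W: [89/192, 13/48, 67/576, 43/288]

(P^3)[Y -> W] = 107/576

Answer: 107/576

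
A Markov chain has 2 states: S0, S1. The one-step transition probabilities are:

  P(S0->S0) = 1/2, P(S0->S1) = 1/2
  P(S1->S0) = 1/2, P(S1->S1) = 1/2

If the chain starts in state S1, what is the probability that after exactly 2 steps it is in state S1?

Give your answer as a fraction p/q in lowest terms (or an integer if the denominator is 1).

Computing P^2 by repeated multiplication:
P^1 =
  S0: [1/2, 1/2]
  S1: [1/2, 1/2]
P^2 =
  S0: [1/2, 1/2]
  S1: [1/2, 1/2]

(P^2)[S1 -> S1] = 1/2

Answer: 1/2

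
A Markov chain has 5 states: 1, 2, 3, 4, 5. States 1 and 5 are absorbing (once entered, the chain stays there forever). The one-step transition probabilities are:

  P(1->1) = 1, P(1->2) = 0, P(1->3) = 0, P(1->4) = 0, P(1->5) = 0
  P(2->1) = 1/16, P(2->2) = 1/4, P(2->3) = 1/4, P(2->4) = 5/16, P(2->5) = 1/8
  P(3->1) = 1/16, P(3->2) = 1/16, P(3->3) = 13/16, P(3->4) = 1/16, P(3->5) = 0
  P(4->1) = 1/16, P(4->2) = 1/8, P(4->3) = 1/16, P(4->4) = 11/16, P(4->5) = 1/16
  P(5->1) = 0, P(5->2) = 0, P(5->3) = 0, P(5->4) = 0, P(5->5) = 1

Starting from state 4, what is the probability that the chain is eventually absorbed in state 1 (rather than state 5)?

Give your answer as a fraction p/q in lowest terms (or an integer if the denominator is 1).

Answer: 59/105

Derivation:
Let a_i = P(absorbed in 1 | start in state i).
Boundary conditions: a_1 = 1, a_5 = 0.
For each transient state i, a_i = sum_j P(i->j) * a_j:
  a_2 = 1/16*a_1 + 1/4*a_2 + 1/4*a_3 + 5/16*a_4 + 1/8*a_5
  a_3 = 1/16*a_1 + 1/16*a_2 + 13/16*a_3 + 1/16*a_4 + 0*a_5
  a_4 = 1/16*a_1 + 1/8*a_2 + 1/16*a_3 + 11/16*a_4 + 1/16*a_5

Substituting a_1 = 1 and a_5 = 0, rearrange to (I - Q) a = r where r[i] = P(i -> 1):
  [3/4, -1/4, -5/16] . (a_2, a_3, a_4) = 1/16
  [-1/16, 3/16, -1/16] . (a_2, a_3, a_4) = 1/16
  [-1/8, -1/16, 5/16] . (a_2, a_3, a_4) = 1/16

Solving yields:
  a_2 = 58/105
  a_3 = 74/105
  a_4 = 59/105

Starting state is 4, so the absorption probability is a_4 = 59/105.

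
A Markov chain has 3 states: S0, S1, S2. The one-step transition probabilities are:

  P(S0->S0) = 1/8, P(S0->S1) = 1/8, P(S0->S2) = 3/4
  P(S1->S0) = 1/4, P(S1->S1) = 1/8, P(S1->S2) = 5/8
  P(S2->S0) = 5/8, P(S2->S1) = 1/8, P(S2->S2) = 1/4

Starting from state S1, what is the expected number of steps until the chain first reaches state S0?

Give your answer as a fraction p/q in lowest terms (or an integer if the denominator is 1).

Let h_i = expected steps to first reach S0 from state i.
Boundary: h_S0 = 0.
First-step equations for the other states:
  h_S1 = 1 + 1/4*h_S0 + 1/8*h_S1 + 5/8*h_S2
  h_S2 = 1 + 5/8*h_S0 + 1/8*h_S1 + 1/4*h_S2

Substituting h_S0 = 0 and rearranging gives the linear system (I - Q) h = 1:
  [7/8, -5/8] . (h_S1, h_S2) = 1
  [-1/8, 3/4] . (h_S1, h_S2) = 1

Solving yields:
  h_S1 = 88/37
  h_S2 = 64/37

Starting state is S1, so the expected hitting time is h_S1 = 88/37.

Answer: 88/37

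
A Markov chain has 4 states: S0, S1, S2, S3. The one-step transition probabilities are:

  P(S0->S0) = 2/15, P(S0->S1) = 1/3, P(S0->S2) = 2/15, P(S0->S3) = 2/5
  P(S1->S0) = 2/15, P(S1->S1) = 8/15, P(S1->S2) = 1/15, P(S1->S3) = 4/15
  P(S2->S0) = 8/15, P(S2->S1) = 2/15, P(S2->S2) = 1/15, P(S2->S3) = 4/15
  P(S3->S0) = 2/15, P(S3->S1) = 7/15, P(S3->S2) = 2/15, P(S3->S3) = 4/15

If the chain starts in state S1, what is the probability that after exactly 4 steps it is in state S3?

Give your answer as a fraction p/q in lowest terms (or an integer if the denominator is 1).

Computing P^4 by repeated multiplication:
P^1 =
  S0: [2/15, 1/3, 2/15, 2/5]
  S1: [2/15, 8/15, 1/15, 4/15]
  S2: [8/15, 2/15, 1/15, 4/15]
  S3: [2/15, 7/15, 2/15, 4/15]
P^2 =
  S0: [14/75, 32/75, 23/225, 64/225]
  S1: [4/25, 104/225, 7/75, 64/225]
  S2: [4/25, 86/225, 3/25, 76/225]
  S3: [14/75, 98/225, 7/75, 64/225]
P^3 =
  S0: [196/1125, 1472/3375, 331/3375, 328/1125]
  S1: [64/375, 1502/3375, 13/135, 36/125]
  S2: [68/375, 1454/3375, 337/3375, 36/125]
  S3: [64/375, 1484/3375, 331/3375, 328/1125]
P^4 =
  S0: [2912/16875, 2474/5625, 1649/16875, 4892/16875]
  S1: [116/675, 298/675, 547/5625, 1628/5625]
  S2: [2924/16875, 1478/3375, 551/5625, 1636/5625]
  S3: [2912/16875, 826/1875, 329/3375, 1628/5625]

(P^4)[S1 -> S3] = 1628/5625

Answer: 1628/5625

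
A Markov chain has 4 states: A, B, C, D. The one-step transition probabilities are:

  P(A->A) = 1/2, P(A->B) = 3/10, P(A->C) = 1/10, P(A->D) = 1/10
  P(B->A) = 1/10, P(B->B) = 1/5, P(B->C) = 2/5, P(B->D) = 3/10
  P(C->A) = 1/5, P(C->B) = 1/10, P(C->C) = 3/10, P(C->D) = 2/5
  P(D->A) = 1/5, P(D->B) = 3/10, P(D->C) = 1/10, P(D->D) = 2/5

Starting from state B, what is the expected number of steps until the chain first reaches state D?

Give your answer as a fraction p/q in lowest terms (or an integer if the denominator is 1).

Let h_i = expected steps to first reach D from state i.
Boundary: h_D = 0.
First-step equations for the other states:
  h_A = 1 + 1/2*h_A + 3/10*h_B + 1/10*h_C + 1/10*h_D
  h_B = 1 + 1/10*h_A + 1/5*h_B + 2/5*h_C + 3/10*h_D
  h_C = 1 + 1/5*h_A + 1/10*h_B + 3/10*h_C + 2/5*h_D

Substituting h_D = 0 and rearranging gives the linear system (I - Q) h = 1:
  [1/2, -3/10, -1/10] . (h_A, h_B, h_C) = 1
  [-1/10, 4/5, -2/5] . (h_A, h_B, h_C) = 1
  [-1/5, -1/10, 7/10] . (h_A, h_B, h_C) = 1

Solving yields:
  h_A = 470/99
  h_B = 115/33
  h_C = 325/99

Starting state is B, so the expected hitting time is h_B = 115/33.

Answer: 115/33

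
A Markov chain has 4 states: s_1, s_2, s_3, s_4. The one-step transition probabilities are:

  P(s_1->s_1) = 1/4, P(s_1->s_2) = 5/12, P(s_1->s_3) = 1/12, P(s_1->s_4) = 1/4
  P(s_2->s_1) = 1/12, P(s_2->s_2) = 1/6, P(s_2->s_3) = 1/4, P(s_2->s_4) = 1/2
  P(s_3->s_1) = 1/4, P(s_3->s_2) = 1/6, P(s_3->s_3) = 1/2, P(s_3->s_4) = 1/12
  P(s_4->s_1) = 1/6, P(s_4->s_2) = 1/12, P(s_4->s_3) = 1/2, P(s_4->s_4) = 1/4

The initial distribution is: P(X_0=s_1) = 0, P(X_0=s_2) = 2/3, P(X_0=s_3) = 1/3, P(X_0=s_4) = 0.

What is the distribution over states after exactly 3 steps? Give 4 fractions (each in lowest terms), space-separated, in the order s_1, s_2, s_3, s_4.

Propagating the distribution step by step (d_{t+1} = d_t * P):
d_0 = (s_1=0, s_2=2/3, s_3=1/3, s_4=0)
  d_1[s_1] = 0*1/4 + 2/3*1/12 + 1/3*1/4 + 0*1/6 = 5/36
  d_1[s_2] = 0*5/12 + 2/3*1/6 + 1/3*1/6 + 0*1/12 = 1/6
  d_1[s_3] = 0*1/12 + 2/3*1/4 + 1/3*1/2 + 0*1/2 = 1/3
  d_1[s_4] = 0*1/4 + 2/3*1/2 + 1/3*1/12 + 0*1/4 = 13/36
d_1 = (s_1=5/36, s_2=1/6, s_3=1/3, s_4=13/36)
  d_2[s_1] = 5/36*1/4 + 1/6*1/12 + 1/3*1/4 + 13/36*1/6 = 83/432
  d_2[s_2] = 5/36*5/12 + 1/6*1/6 + 1/3*1/6 + 13/36*1/12 = 37/216
  d_2[s_3] = 5/36*1/12 + 1/6*1/4 + 1/3*1/2 + 13/36*1/2 = 173/432
  d_2[s_4] = 5/36*1/4 + 1/6*1/2 + 1/3*1/12 + 13/36*1/4 = 17/72
d_2 = (s_1=83/432, s_2=37/216, s_3=173/432, s_4=17/72)
  d_3[s_1] = 83/432*1/4 + 37/216*1/12 + 173/432*1/4 + 17/72*1/6 = 523/2592
  d_3[s_2] = 83/432*5/12 + 37/216*1/6 + 173/432*1/6 + 17/72*1/12 = 337/1728
  d_3[s_3] = 83/432*1/12 + 37/216*1/4 + 173/432*1/2 + 17/72*1/2 = 1955/5184
  d_3[s_4] = 83/432*1/4 + 37/216*1/2 + 173/432*1/12 + 17/72*1/4 = 293/1296
d_3 = (s_1=523/2592, s_2=337/1728, s_3=1955/5184, s_4=293/1296)

Answer: 523/2592 337/1728 1955/5184 293/1296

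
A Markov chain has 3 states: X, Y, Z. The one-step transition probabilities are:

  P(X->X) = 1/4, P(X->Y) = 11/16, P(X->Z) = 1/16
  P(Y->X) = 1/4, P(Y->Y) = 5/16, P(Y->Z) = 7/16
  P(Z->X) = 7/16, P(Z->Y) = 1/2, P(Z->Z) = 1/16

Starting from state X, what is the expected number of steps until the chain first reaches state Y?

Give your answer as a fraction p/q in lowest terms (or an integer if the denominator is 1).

Let h_i = expected steps to first reach Y from state i.
Boundary: h_Y = 0.
First-step equations for the other states:
  h_X = 1 + 1/4*h_X + 11/16*h_Y + 1/16*h_Z
  h_Z = 1 + 7/16*h_X + 1/2*h_Y + 1/16*h_Z

Substituting h_Y = 0 and rearranging gives the linear system (I - Q) h = 1:
  [3/4, -1/16] . (h_X, h_Z) = 1
  [-7/16, 15/16] . (h_X, h_Z) = 1

Solving yields:
  h_X = 256/173
  h_Z = 304/173

Starting state is X, so the expected hitting time is h_X = 256/173.

Answer: 256/173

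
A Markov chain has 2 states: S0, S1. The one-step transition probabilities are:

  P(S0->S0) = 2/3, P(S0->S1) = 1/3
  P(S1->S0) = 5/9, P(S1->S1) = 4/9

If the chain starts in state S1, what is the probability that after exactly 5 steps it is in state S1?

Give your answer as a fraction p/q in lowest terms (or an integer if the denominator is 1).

Answer: 22144/59049

Derivation:
Computing P^5 by repeated multiplication:
P^1 =
  S0: [2/3, 1/3]
  S1: [5/9, 4/9]
P^2 =
  S0: [17/27, 10/27]
  S1: [50/81, 31/81]
P^3 =
  S0: [152/243, 91/243]
  S1: [455/729, 274/729]
P^4 =
  S0: [1367/2187, 820/2187]
  S1: [4100/6561, 2461/6561]
P^5 =
  S0: [12302/19683, 7381/19683]
  S1: [36905/59049, 22144/59049]

(P^5)[S1 -> S1] = 22144/59049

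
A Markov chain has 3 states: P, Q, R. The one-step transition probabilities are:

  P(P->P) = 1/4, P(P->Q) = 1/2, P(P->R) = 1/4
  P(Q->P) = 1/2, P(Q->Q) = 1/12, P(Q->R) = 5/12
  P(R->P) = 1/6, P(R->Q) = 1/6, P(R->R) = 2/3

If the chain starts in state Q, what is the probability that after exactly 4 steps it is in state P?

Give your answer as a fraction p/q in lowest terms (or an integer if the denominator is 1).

Computing P^4 by repeated multiplication:
P^1 =
  P: [1/4, 1/2, 1/4]
  Q: [1/2, 1/12, 5/12]
  R: [1/6, 1/6, 2/3]
P^2 =
  P: [17/48, 5/24, 7/16]
  Q: [17/72, 47/144, 7/16]
  R: [17/72, 5/24, 5/9]
P^3 =
  P: [17/64, 77/288, 269/576]
  Q: [85/288, 377/1728, 841/1728]
  R: [221/864, 197/864, 223/432]
P^4 =
  P: [1921/6912, 805/3456, 1127/2304]
  Q: [2737/10368, 5119/20736, 1127/2304]
  R: [2737/10368, 805/3456, 163/324]

(P^4)[Q -> P] = 2737/10368

Answer: 2737/10368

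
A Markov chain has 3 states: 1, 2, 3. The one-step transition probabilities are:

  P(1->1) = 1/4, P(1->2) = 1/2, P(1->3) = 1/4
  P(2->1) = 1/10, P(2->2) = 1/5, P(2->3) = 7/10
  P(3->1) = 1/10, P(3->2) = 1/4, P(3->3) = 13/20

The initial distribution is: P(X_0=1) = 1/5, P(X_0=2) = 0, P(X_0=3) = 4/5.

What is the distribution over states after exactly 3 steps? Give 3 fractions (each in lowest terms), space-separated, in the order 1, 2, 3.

Answer: 4717/40000 533/2000 24623/40000

Derivation:
Propagating the distribution step by step (d_{t+1} = d_t * P):
d_0 = (1=1/5, 2=0, 3=4/5)
  d_1[1] = 1/5*1/4 + 0*1/10 + 4/5*1/10 = 13/100
  d_1[2] = 1/5*1/2 + 0*1/5 + 4/5*1/4 = 3/10
  d_1[3] = 1/5*1/4 + 0*7/10 + 4/5*13/20 = 57/100
d_1 = (1=13/100, 2=3/10, 3=57/100)
  d_2[1] = 13/100*1/4 + 3/10*1/10 + 57/100*1/10 = 239/2000
  d_2[2] = 13/100*1/2 + 3/10*1/5 + 57/100*1/4 = 107/400
  d_2[3] = 13/100*1/4 + 3/10*7/10 + 57/100*13/20 = 613/1000
d_2 = (1=239/2000, 2=107/400, 3=613/1000)
  d_3[1] = 239/2000*1/4 + 107/400*1/10 + 613/1000*1/10 = 4717/40000
  d_3[2] = 239/2000*1/2 + 107/400*1/5 + 613/1000*1/4 = 533/2000
  d_3[3] = 239/2000*1/4 + 107/400*7/10 + 613/1000*13/20 = 24623/40000
d_3 = (1=4717/40000, 2=533/2000, 3=24623/40000)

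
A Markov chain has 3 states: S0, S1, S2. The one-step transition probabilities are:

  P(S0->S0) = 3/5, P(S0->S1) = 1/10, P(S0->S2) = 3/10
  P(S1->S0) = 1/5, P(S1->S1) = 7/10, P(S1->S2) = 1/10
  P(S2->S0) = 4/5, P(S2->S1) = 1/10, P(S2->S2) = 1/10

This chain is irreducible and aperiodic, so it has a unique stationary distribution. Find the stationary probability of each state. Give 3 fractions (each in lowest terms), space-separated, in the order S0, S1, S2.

Answer: 13/24 1/4 5/24

Derivation:
The stationary distribution satisfies pi = pi * P, i.e.:
  pi_S0 = 3/5*pi_S0 + 1/5*pi_S1 + 4/5*pi_S2
  pi_S1 = 1/10*pi_S0 + 7/10*pi_S1 + 1/10*pi_S2
  pi_S2 = 3/10*pi_S0 + 1/10*pi_S1 + 1/10*pi_S2
with normalization: pi_S0 + pi_S1 + pi_S2 = 1.

Using the first 2 balance equations plus normalization, the linear system A*pi = b is:
  [-2/5, 1/5, 4/5] . pi = 0
  [1/10, -3/10, 1/10] . pi = 0
  [1, 1, 1] . pi = 1

Solving yields:
  pi_S0 = 13/24
  pi_S1 = 1/4
  pi_S2 = 5/24

Verification (pi * P):
  13/24*3/5 + 1/4*1/5 + 5/24*4/5 = 13/24 = pi_S0  (ok)
  13/24*1/10 + 1/4*7/10 + 5/24*1/10 = 1/4 = pi_S1  (ok)
  13/24*3/10 + 1/4*1/10 + 5/24*1/10 = 5/24 = pi_S2  (ok)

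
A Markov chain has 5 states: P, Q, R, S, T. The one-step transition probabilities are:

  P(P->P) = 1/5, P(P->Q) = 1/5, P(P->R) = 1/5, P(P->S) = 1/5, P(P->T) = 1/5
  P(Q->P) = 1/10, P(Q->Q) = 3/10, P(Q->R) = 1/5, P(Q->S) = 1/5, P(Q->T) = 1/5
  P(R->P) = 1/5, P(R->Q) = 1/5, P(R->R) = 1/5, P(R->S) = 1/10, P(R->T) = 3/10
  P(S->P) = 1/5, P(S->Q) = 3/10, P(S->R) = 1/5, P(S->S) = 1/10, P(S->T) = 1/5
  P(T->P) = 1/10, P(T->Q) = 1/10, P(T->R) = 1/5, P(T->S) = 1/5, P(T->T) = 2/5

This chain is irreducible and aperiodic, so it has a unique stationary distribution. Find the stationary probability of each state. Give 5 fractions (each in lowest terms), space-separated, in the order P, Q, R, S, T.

The stationary distribution satisfies pi = pi * P, i.e.:
  pi_P = 1/5*pi_P + 1/10*pi_Q + 1/5*pi_R + 1/5*pi_S + 1/10*pi_T
  pi_Q = 1/5*pi_P + 3/10*pi_Q + 1/5*pi_R + 3/10*pi_S + 1/10*pi_T
  pi_R = 1/5*pi_P + 1/5*pi_Q + 1/5*pi_R + 1/5*pi_S + 1/5*pi_T
  pi_S = 1/5*pi_P + 1/5*pi_Q + 1/10*pi_R + 1/10*pi_S + 1/5*pi_T
  pi_T = 1/5*pi_P + 1/5*pi_Q + 3/10*pi_R + 1/5*pi_S + 2/5*pi_T
with normalization: pi_P + pi_Q + pi_R + pi_S + pi_T = 1.

Using the first 4 balance equations plus normalization, the linear system A*pi = b is:
  [-4/5, 1/10, 1/5, 1/5, 1/10] . pi = 0
  [1/5, -7/10, 1/5, 3/10, 1/10] . pi = 0
  [1/5, 1/5, -4/5, 1/5, 1/5] . pi = 0
  [1/5, 1/5, 1/10, -9/10, 1/5] . pi = 0
  [1, 1, 1, 1, 1] . pi = 1

Solving yields:
  pi_P = 5/33
  pi_Q = 277/1320
  pi_R = 1/5
  pi_S = 9/55
  pi_T = 11/40

Verification (pi * P):
  5/33*1/5 + 277/1320*1/10 + 1/5*1/5 + 9/55*1/5 + 11/40*1/10 = 5/33 = pi_P  (ok)
  5/33*1/5 + 277/1320*3/10 + 1/5*1/5 + 9/55*3/10 + 11/40*1/10 = 277/1320 = pi_Q  (ok)
  5/33*1/5 + 277/1320*1/5 + 1/5*1/5 + 9/55*1/5 + 11/40*1/5 = 1/5 = pi_R  (ok)
  5/33*1/5 + 277/1320*1/5 + 1/5*1/10 + 9/55*1/10 + 11/40*1/5 = 9/55 = pi_S  (ok)
  5/33*1/5 + 277/1320*1/5 + 1/5*3/10 + 9/55*1/5 + 11/40*2/5 = 11/40 = pi_T  (ok)

Answer: 5/33 277/1320 1/5 9/55 11/40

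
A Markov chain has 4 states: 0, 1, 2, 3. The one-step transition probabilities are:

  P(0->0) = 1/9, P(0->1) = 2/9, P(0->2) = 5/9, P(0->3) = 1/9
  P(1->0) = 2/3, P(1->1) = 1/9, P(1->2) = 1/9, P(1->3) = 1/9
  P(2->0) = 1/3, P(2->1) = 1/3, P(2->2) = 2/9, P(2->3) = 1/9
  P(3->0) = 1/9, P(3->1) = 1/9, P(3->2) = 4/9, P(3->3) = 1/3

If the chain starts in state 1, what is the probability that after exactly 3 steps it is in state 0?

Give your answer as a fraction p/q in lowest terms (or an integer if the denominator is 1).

Answer: 80/243

Derivation:
Computing P^3 by repeated multiplication:
P^1 =
  0: [1/9, 2/9, 5/9, 1/9]
  1: [2/3, 1/9, 1/9, 1/9]
  2: [1/3, 1/3, 2/9, 1/9]
  3: [1/9, 1/9, 4/9, 1/3]
P^2 =
  0: [29/81, 20/81, 7/27, 11/81]
  1: [16/81, 17/81, 37/81, 11/81]
  2: [28/81, 16/81, 26/81, 11/81]
  3: [22/81, 2/9, 26/81, 5/27]
P^3 =
  0: [223/729, 152/729, 251/729, 103/729]
  1: [80/243, 19/81, 215/729, 103/729]
  2: [71/243, 161/729, 28/81, 103/729]
  3: [223/729, 155/729, 80/243, 37/243]

(P^3)[1 -> 0] = 80/243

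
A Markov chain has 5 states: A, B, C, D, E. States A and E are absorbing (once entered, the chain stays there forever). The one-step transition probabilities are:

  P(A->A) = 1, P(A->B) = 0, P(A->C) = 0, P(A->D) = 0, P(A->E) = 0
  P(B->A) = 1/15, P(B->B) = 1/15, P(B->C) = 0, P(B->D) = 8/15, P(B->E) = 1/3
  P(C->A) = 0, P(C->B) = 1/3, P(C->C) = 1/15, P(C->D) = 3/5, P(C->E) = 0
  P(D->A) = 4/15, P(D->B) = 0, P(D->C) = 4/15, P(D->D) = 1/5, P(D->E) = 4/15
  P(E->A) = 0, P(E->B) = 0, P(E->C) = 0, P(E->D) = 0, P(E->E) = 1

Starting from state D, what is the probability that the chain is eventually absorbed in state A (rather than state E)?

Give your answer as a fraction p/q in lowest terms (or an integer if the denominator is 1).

Answer: 201/422

Derivation:
Let a_i = P(absorbed in A | start in state i).
Boundary conditions: a_A = 1, a_E = 0.
For each transient state i, a_i = sum_j P(i->j) * a_j:
  a_B = 1/15*a_A + 1/15*a_B + 0*a_C + 8/15*a_D + 1/3*a_E
  a_C = 0*a_A + 1/3*a_B + 1/15*a_C + 3/5*a_D + 0*a_E
  a_D = 4/15*a_A + 0*a_B + 4/15*a_C + 1/5*a_D + 4/15*a_E

Substituting a_A = 1 and a_E = 0, rearrange to (I - Q) a = r where r[i] = P(i -> A):
  [14/15, 0, -8/15] . (a_B, a_C, a_D) = 1/15
  [-1/3, 14/15, -3/5] . (a_B, a_C, a_D) = 0
  [0, -4/15, 4/5] . (a_B, a_C, a_D) = 4/15

Solving yields:
  a_B = 145/422
  a_C = 181/422
  a_D = 201/422

Starting state is D, so the absorption probability is a_D = 201/422.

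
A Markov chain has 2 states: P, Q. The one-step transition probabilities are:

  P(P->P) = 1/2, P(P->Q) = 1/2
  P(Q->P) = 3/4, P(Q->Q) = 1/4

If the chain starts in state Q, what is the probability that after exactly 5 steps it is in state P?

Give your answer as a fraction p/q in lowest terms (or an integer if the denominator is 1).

Computing P^5 by repeated multiplication:
P^1 =
  P: [1/2, 1/2]
  Q: [3/4, 1/4]
P^2 =
  P: [5/8, 3/8]
  Q: [9/16, 7/16]
P^3 =
  P: [19/32, 13/32]
  Q: [39/64, 25/64]
P^4 =
  P: [77/128, 51/128]
  Q: [153/256, 103/256]
P^5 =
  P: [307/512, 205/512]
  Q: [615/1024, 409/1024]

(P^5)[Q -> P] = 615/1024

Answer: 615/1024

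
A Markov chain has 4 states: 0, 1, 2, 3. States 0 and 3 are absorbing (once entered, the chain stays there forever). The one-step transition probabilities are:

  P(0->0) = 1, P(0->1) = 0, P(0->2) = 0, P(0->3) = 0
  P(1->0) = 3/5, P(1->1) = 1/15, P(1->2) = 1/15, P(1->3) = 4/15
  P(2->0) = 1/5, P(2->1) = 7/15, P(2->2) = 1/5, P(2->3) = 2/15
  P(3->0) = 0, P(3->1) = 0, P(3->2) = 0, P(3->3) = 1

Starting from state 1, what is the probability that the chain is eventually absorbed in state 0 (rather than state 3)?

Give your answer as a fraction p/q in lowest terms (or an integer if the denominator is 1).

Answer: 111/161

Derivation:
Let a_i = P(absorbed in 0 | start in state i).
Boundary conditions: a_0 = 1, a_3 = 0.
For each transient state i, a_i = sum_j P(i->j) * a_j:
  a_1 = 3/5*a_0 + 1/15*a_1 + 1/15*a_2 + 4/15*a_3
  a_2 = 1/5*a_0 + 7/15*a_1 + 1/5*a_2 + 2/15*a_3

Substituting a_0 = 1 and a_3 = 0, rearrange to (I - Q) a = r where r[i] = P(i -> 0):
  [14/15, -1/15] . (a_1, a_2) = 3/5
  [-7/15, 4/5] . (a_1, a_2) = 1/5

Solving yields:
  a_1 = 111/161
  a_2 = 15/23

Starting state is 1, so the absorption probability is a_1 = 111/161.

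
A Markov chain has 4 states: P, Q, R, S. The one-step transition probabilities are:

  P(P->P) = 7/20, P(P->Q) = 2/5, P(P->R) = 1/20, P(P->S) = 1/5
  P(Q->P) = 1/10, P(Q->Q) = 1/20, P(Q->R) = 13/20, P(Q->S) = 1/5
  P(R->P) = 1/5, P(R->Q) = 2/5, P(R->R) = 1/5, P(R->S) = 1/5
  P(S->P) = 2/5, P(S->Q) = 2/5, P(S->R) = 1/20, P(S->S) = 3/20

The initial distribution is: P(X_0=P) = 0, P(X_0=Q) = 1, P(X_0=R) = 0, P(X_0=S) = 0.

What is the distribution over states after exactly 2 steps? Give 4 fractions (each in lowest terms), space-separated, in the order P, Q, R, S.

Answer: 1/4 153/400 71/400 19/100

Derivation:
Propagating the distribution step by step (d_{t+1} = d_t * P):
d_0 = (P=0, Q=1, R=0, S=0)
  d_1[P] = 0*7/20 + 1*1/10 + 0*1/5 + 0*2/5 = 1/10
  d_1[Q] = 0*2/5 + 1*1/20 + 0*2/5 + 0*2/5 = 1/20
  d_1[R] = 0*1/20 + 1*13/20 + 0*1/5 + 0*1/20 = 13/20
  d_1[S] = 0*1/5 + 1*1/5 + 0*1/5 + 0*3/20 = 1/5
d_1 = (P=1/10, Q=1/20, R=13/20, S=1/5)
  d_2[P] = 1/10*7/20 + 1/20*1/10 + 13/20*1/5 + 1/5*2/5 = 1/4
  d_2[Q] = 1/10*2/5 + 1/20*1/20 + 13/20*2/5 + 1/5*2/5 = 153/400
  d_2[R] = 1/10*1/20 + 1/20*13/20 + 13/20*1/5 + 1/5*1/20 = 71/400
  d_2[S] = 1/10*1/5 + 1/20*1/5 + 13/20*1/5 + 1/5*3/20 = 19/100
d_2 = (P=1/4, Q=153/400, R=71/400, S=19/100)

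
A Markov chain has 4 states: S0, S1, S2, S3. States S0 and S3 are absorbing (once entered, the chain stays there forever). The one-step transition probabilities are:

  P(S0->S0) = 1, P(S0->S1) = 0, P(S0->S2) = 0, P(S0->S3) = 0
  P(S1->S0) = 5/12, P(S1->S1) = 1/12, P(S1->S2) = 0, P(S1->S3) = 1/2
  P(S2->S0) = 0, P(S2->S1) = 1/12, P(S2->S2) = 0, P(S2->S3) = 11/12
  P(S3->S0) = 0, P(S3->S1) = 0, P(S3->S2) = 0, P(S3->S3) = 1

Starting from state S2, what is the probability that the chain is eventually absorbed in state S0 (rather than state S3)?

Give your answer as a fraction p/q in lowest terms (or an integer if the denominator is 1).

Answer: 5/132

Derivation:
Let a_i = P(absorbed in S0 | start in state i).
Boundary conditions: a_S0 = 1, a_S3 = 0.
For each transient state i, a_i = sum_j P(i->j) * a_j:
  a_S1 = 5/12*a_S0 + 1/12*a_S1 + 0*a_S2 + 1/2*a_S3
  a_S2 = 0*a_S0 + 1/12*a_S1 + 0*a_S2 + 11/12*a_S3

Substituting a_S0 = 1 and a_S3 = 0, rearrange to (I - Q) a = r where r[i] = P(i -> S0):
  [11/12, 0] . (a_S1, a_S2) = 5/12
  [-1/12, 1] . (a_S1, a_S2) = 0

Solving yields:
  a_S1 = 5/11
  a_S2 = 5/132

Starting state is S2, so the absorption probability is a_S2 = 5/132.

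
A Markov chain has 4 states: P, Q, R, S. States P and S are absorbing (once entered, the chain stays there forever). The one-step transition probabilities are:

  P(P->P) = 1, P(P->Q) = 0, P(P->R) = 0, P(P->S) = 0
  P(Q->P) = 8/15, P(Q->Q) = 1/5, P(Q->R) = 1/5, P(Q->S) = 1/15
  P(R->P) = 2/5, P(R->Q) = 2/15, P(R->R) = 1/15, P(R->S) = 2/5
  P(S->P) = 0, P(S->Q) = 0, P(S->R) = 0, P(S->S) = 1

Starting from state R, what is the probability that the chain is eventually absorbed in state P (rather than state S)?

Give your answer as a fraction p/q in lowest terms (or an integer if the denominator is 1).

Answer: 44/81

Derivation:
Let a_i = P(absorbed in P | start in state i).
Boundary conditions: a_P = 1, a_S = 0.
For each transient state i, a_i = sum_j P(i->j) * a_j:
  a_Q = 8/15*a_P + 1/5*a_Q + 1/5*a_R + 1/15*a_S
  a_R = 2/5*a_P + 2/15*a_Q + 1/15*a_R + 2/5*a_S

Substituting a_P = 1 and a_S = 0, rearrange to (I - Q) a = r where r[i] = P(i -> P):
  [4/5, -1/5] . (a_Q, a_R) = 8/15
  [-2/15, 14/15] . (a_Q, a_R) = 2/5

Solving yields:
  a_Q = 65/81
  a_R = 44/81

Starting state is R, so the absorption probability is a_R = 44/81.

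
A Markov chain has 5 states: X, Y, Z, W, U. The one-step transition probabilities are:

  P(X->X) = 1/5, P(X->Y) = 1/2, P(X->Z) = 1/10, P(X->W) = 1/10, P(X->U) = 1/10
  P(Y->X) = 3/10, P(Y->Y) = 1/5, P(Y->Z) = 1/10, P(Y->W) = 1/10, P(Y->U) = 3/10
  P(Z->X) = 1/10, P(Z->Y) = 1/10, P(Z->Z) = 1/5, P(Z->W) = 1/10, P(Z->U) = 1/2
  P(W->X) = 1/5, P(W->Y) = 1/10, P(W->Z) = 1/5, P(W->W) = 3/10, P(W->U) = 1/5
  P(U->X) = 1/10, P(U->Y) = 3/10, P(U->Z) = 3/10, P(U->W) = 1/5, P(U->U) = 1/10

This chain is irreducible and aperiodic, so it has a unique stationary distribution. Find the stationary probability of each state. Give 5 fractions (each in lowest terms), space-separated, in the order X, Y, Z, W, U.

Answer: 1618/8855 2169/8855 1602/8855 1369/8855 2097/8855

Derivation:
The stationary distribution satisfies pi = pi * P, i.e.:
  pi_X = 1/5*pi_X + 3/10*pi_Y + 1/10*pi_Z + 1/5*pi_W + 1/10*pi_U
  pi_Y = 1/2*pi_X + 1/5*pi_Y + 1/10*pi_Z + 1/10*pi_W + 3/10*pi_U
  pi_Z = 1/10*pi_X + 1/10*pi_Y + 1/5*pi_Z + 1/5*pi_W + 3/10*pi_U
  pi_W = 1/10*pi_X + 1/10*pi_Y + 1/10*pi_Z + 3/10*pi_W + 1/5*pi_U
  pi_U = 1/10*pi_X + 3/10*pi_Y + 1/2*pi_Z + 1/5*pi_W + 1/10*pi_U
with normalization: pi_X + pi_Y + pi_Z + pi_W + pi_U = 1.

Using the first 4 balance equations plus normalization, the linear system A*pi = b is:
  [-4/5, 3/10, 1/10, 1/5, 1/10] . pi = 0
  [1/2, -4/5, 1/10, 1/10, 3/10] . pi = 0
  [1/10, 1/10, -4/5, 1/5, 3/10] . pi = 0
  [1/10, 1/10, 1/10, -7/10, 1/5] . pi = 0
  [1, 1, 1, 1, 1] . pi = 1

Solving yields:
  pi_X = 1618/8855
  pi_Y = 2169/8855
  pi_Z = 1602/8855
  pi_W = 1369/8855
  pi_U = 2097/8855

Verification (pi * P):
  1618/8855*1/5 + 2169/8855*3/10 + 1602/8855*1/10 + 1369/8855*1/5 + 2097/8855*1/10 = 1618/8855 = pi_X  (ok)
  1618/8855*1/2 + 2169/8855*1/5 + 1602/8855*1/10 + 1369/8855*1/10 + 2097/8855*3/10 = 2169/8855 = pi_Y  (ok)
  1618/8855*1/10 + 2169/8855*1/10 + 1602/8855*1/5 + 1369/8855*1/5 + 2097/8855*3/10 = 1602/8855 = pi_Z  (ok)
  1618/8855*1/10 + 2169/8855*1/10 + 1602/8855*1/10 + 1369/8855*3/10 + 2097/8855*1/5 = 1369/8855 = pi_W  (ok)
  1618/8855*1/10 + 2169/8855*3/10 + 1602/8855*1/2 + 1369/8855*1/5 + 2097/8855*1/10 = 2097/8855 = pi_U  (ok)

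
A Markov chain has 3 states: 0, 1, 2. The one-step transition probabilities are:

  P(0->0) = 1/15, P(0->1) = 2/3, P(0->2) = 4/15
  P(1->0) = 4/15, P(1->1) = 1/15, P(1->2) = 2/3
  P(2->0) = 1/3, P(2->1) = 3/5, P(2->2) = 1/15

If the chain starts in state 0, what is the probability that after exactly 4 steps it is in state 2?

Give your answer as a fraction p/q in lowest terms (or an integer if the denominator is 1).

Answer: 2288/5625

Derivation:
Computing P^4 by repeated multiplication:
P^1 =
  0: [1/15, 2/3, 4/15]
  1: [4/15, 1/15, 2/3]
  2: [1/3, 3/5, 1/15]
P^2 =
  0: [61/225, 56/225, 12/25]
  1: [58/225, 131/225, 4/25]
  2: [46/225, 68/225, 37/75]
P^3 =
  0: [11/45, 182/375, 304/1125]
  1: [254/1125, 23/75, 526/1125]
  2: [97/375, 509/1125, 13/45]
P^4 =
  0: [3979/16875, 6032/16875, 2288/5625]
  1: [4264/16875, 7619/16875, 1664/5625]
  2: [3952/16875, 6344/16875, 731/1875]

(P^4)[0 -> 2] = 2288/5625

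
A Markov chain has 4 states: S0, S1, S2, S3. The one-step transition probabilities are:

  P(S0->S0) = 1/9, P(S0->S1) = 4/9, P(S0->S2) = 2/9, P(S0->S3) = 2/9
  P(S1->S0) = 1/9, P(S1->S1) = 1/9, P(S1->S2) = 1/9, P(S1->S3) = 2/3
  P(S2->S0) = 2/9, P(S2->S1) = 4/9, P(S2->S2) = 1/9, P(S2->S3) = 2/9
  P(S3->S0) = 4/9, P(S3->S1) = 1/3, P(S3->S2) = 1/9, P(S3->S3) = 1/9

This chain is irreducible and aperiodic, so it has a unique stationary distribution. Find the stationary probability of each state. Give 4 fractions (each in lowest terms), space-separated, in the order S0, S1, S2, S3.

Answer: 29/124 19/62 17/124 10/31

Derivation:
The stationary distribution satisfies pi = pi * P, i.e.:
  pi_S0 = 1/9*pi_S0 + 1/9*pi_S1 + 2/9*pi_S2 + 4/9*pi_S3
  pi_S1 = 4/9*pi_S0 + 1/9*pi_S1 + 4/9*pi_S2 + 1/3*pi_S3
  pi_S2 = 2/9*pi_S0 + 1/9*pi_S1 + 1/9*pi_S2 + 1/9*pi_S3
  pi_S3 = 2/9*pi_S0 + 2/3*pi_S1 + 2/9*pi_S2 + 1/9*pi_S3
with normalization: pi_S0 + pi_S1 + pi_S2 + pi_S3 = 1.

Using the first 3 balance equations plus normalization, the linear system A*pi = b is:
  [-8/9, 1/9, 2/9, 4/9] . pi = 0
  [4/9, -8/9, 4/9, 1/3] . pi = 0
  [2/9, 1/9, -8/9, 1/9] . pi = 0
  [1, 1, 1, 1] . pi = 1

Solving yields:
  pi_S0 = 29/124
  pi_S1 = 19/62
  pi_S2 = 17/124
  pi_S3 = 10/31

Verification (pi * P):
  29/124*1/9 + 19/62*1/9 + 17/124*2/9 + 10/31*4/9 = 29/124 = pi_S0  (ok)
  29/124*4/9 + 19/62*1/9 + 17/124*4/9 + 10/31*1/3 = 19/62 = pi_S1  (ok)
  29/124*2/9 + 19/62*1/9 + 17/124*1/9 + 10/31*1/9 = 17/124 = pi_S2  (ok)
  29/124*2/9 + 19/62*2/3 + 17/124*2/9 + 10/31*1/9 = 10/31 = pi_S3  (ok)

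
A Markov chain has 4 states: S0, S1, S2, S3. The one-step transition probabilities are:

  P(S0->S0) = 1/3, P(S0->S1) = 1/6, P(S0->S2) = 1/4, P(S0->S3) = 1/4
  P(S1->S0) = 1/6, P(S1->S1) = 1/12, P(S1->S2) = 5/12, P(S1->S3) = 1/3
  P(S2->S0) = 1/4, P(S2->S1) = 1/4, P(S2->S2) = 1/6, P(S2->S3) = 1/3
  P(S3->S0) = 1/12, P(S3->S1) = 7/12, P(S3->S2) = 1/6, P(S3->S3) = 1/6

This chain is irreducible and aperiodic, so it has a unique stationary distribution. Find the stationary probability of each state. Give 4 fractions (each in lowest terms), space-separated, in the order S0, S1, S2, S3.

The stationary distribution satisfies pi = pi * P, i.e.:
  pi_S0 = 1/3*pi_S0 + 1/6*pi_S1 + 1/4*pi_S2 + 1/12*pi_S3
  pi_S1 = 1/6*pi_S0 + 1/12*pi_S1 + 1/4*pi_S2 + 7/12*pi_S3
  pi_S2 = 1/4*pi_S0 + 5/12*pi_S1 + 1/6*pi_S2 + 1/6*pi_S3
  pi_S3 = 1/4*pi_S0 + 1/3*pi_S1 + 1/3*pi_S2 + 1/6*pi_S3
with normalization: pi_S0 + pi_S1 + pi_S2 + pi_S3 = 1.

Using the first 3 balance equations plus normalization, the linear system A*pi = b is:
  [-2/3, 1/6, 1/4, 1/12] . pi = 0
  [1/6, -11/12, 1/4, 7/12] . pi = 0
  [1/4, 5/12, -5/6, 1/6] . pi = 0
  [1, 1, 1, 1] . pi = 1

Solving yields:
  pi_S0 = 209/1055
  pi_S1 = 293/1055
  pi_S2 = 533/2110
  pi_S3 = 573/2110

Verification (pi * P):
  209/1055*1/3 + 293/1055*1/6 + 533/2110*1/4 + 573/2110*1/12 = 209/1055 = pi_S0  (ok)
  209/1055*1/6 + 293/1055*1/12 + 533/2110*1/4 + 573/2110*7/12 = 293/1055 = pi_S1  (ok)
  209/1055*1/4 + 293/1055*5/12 + 533/2110*1/6 + 573/2110*1/6 = 533/2110 = pi_S2  (ok)
  209/1055*1/4 + 293/1055*1/3 + 533/2110*1/3 + 573/2110*1/6 = 573/2110 = pi_S3  (ok)

Answer: 209/1055 293/1055 533/2110 573/2110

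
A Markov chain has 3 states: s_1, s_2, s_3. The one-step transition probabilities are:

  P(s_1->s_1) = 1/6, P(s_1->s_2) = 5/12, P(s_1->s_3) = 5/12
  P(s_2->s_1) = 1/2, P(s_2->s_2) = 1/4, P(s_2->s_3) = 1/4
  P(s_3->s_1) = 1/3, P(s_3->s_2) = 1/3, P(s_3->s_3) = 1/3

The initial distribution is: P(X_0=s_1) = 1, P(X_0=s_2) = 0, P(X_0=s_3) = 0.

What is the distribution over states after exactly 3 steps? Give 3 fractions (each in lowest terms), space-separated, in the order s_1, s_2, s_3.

Propagating the distribution step by step (d_{t+1} = d_t * P):
d_0 = (s_1=1, s_2=0, s_3=0)
  d_1[s_1] = 1*1/6 + 0*1/2 + 0*1/3 = 1/6
  d_1[s_2] = 1*5/12 + 0*1/4 + 0*1/3 = 5/12
  d_1[s_3] = 1*5/12 + 0*1/4 + 0*1/3 = 5/12
d_1 = (s_1=1/6, s_2=5/12, s_3=5/12)
  d_2[s_1] = 1/6*1/6 + 5/12*1/2 + 5/12*1/3 = 3/8
  d_2[s_2] = 1/6*5/12 + 5/12*1/4 + 5/12*1/3 = 5/16
  d_2[s_3] = 1/6*5/12 + 5/12*1/4 + 5/12*1/3 = 5/16
d_2 = (s_1=3/8, s_2=5/16, s_3=5/16)
  d_3[s_1] = 3/8*1/6 + 5/16*1/2 + 5/16*1/3 = 31/96
  d_3[s_2] = 3/8*5/12 + 5/16*1/4 + 5/16*1/3 = 65/192
  d_3[s_3] = 3/8*5/12 + 5/16*1/4 + 5/16*1/3 = 65/192
d_3 = (s_1=31/96, s_2=65/192, s_3=65/192)

Answer: 31/96 65/192 65/192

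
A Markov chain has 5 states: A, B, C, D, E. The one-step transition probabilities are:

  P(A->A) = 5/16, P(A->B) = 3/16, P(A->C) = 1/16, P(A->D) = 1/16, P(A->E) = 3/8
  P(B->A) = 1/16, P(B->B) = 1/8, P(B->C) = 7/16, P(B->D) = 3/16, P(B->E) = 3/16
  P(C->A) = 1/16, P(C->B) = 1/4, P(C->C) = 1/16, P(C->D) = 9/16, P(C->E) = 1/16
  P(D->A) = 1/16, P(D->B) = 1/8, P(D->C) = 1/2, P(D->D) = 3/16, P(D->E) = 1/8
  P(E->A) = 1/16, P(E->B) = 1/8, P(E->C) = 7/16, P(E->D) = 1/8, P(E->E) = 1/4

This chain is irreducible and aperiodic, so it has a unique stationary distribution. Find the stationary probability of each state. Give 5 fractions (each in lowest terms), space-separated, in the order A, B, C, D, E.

Answer: 1/12 3487/20664 6371/20664 2923/10332 1619/10332

Derivation:
The stationary distribution satisfies pi = pi * P, i.e.:
  pi_A = 5/16*pi_A + 1/16*pi_B + 1/16*pi_C + 1/16*pi_D + 1/16*pi_E
  pi_B = 3/16*pi_A + 1/8*pi_B + 1/4*pi_C + 1/8*pi_D + 1/8*pi_E
  pi_C = 1/16*pi_A + 7/16*pi_B + 1/16*pi_C + 1/2*pi_D + 7/16*pi_E
  pi_D = 1/16*pi_A + 3/16*pi_B + 9/16*pi_C + 3/16*pi_D + 1/8*pi_E
  pi_E = 3/8*pi_A + 3/16*pi_B + 1/16*pi_C + 1/8*pi_D + 1/4*pi_E
with normalization: pi_A + pi_B + pi_C + pi_D + pi_E = 1.

Using the first 4 balance equations plus normalization, the linear system A*pi = b is:
  [-11/16, 1/16, 1/16, 1/16, 1/16] . pi = 0
  [3/16, -7/8, 1/4, 1/8, 1/8] . pi = 0
  [1/16, 7/16, -15/16, 1/2, 7/16] . pi = 0
  [1/16, 3/16, 9/16, -13/16, 1/8] . pi = 0
  [1, 1, 1, 1, 1] . pi = 1

Solving yields:
  pi_A = 1/12
  pi_B = 3487/20664
  pi_C = 6371/20664
  pi_D = 2923/10332
  pi_E = 1619/10332

Verification (pi * P):
  1/12*5/16 + 3487/20664*1/16 + 6371/20664*1/16 + 2923/10332*1/16 + 1619/10332*1/16 = 1/12 = pi_A  (ok)
  1/12*3/16 + 3487/20664*1/8 + 6371/20664*1/4 + 2923/10332*1/8 + 1619/10332*1/8 = 3487/20664 = pi_B  (ok)
  1/12*1/16 + 3487/20664*7/16 + 6371/20664*1/16 + 2923/10332*1/2 + 1619/10332*7/16 = 6371/20664 = pi_C  (ok)
  1/12*1/16 + 3487/20664*3/16 + 6371/20664*9/16 + 2923/10332*3/16 + 1619/10332*1/8 = 2923/10332 = pi_D  (ok)
  1/12*3/8 + 3487/20664*3/16 + 6371/20664*1/16 + 2923/10332*1/8 + 1619/10332*1/4 = 1619/10332 = pi_E  (ok)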